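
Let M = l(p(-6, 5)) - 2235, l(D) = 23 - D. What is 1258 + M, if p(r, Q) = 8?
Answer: -962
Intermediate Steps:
M = -2220 (M = (23 - 1*8) - 2235 = (23 - 8) - 2235 = 15 - 2235 = -2220)
1258 + M = 1258 - 2220 = -962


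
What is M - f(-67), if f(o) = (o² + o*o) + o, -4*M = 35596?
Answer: -17810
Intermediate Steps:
M = -8899 (M = -¼*35596 = -8899)
f(o) = o + 2*o² (f(o) = (o² + o²) + o = 2*o² + o = o + 2*o²)
M - f(-67) = -8899 - (-67)*(1 + 2*(-67)) = -8899 - (-67)*(1 - 134) = -8899 - (-67)*(-133) = -8899 - 1*8911 = -8899 - 8911 = -17810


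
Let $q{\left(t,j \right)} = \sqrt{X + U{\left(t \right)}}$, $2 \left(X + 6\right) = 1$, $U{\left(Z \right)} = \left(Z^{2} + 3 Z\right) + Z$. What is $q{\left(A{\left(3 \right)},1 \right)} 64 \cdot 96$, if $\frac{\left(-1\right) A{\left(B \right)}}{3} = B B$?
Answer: $3072 \sqrt{2462} \approx 1.5243 \cdot 10^{5}$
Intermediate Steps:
$U{\left(Z \right)} = Z^{2} + 4 Z$
$A{\left(B \right)} = - 3 B^{2}$ ($A{\left(B \right)} = - 3 B B = - 3 B^{2}$)
$X = - \frac{11}{2}$ ($X = -6 + \frac{1}{2} \cdot 1 = -6 + \frac{1}{2} = - \frac{11}{2} \approx -5.5$)
$q{\left(t,j \right)} = \sqrt{- \frac{11}{2} + t \left(4 + t\right)}$
$q{\left(A{\left(3 \right)},1 \right)} 64 \cdot 96 = \frac{\sqrt{2} \sqrt{-11 + 2 \left(- 3 \cdot 3^{2}\right) \left(4 - 3 \cdot 3^{2}\right)}}{2} \cdot 64 \cdot 96 = \frac{\sqrt{2} \sqrt{-11 + 2 \left(\left(-3\right) 9\right) \left(4 - 27\right)}}{2} \cdot 64 \cdot 96 = \frac{\sqrt{2} \sqrt{-11 + 2 \left(-27\right) \left(4 - 27\right)}}{2} \cdot 64 \cdot 96 = \frac{\sqrt{2} \sqrt{-11 + 2 \left(-27\right) \left(-23\right)}}{2} \cdot 64 \cdot 96 = \frac{\sqrt{2} \sqrt{-11 + 1242}}{2} \cdot 64 \cdot 96 = \frac{\sqrt{2} \sqrt{1231}}{2} \cdot 64 \cdot 96 = \frac{\sqrt{2462}}{2} \cdot 64 \cdot 96 = 32 \sqrt{2462} \cdot 96 = 3072 \sqrt{2462}$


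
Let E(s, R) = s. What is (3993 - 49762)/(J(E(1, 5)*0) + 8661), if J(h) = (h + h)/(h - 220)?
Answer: -45769/8661 ≈ -5.2845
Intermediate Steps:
J(h) = 2*h/(-220 + h) (J(h) = (2*h)/(-220 + h) = 2*h/(-220 + h))
(3993 - 49762)/(J(E(1, 5)*0) + 8661) = (3993 - 49762)/(2*(1*0)/(-220 + 1*0) + 8661) = -45769/(2*0/(-220 + 0) + 8661) = -45769/(2*0/(-220) + 8661) = -45769/(2*0*(-1/220) + 8661) = -45769/(0 + 8661) = -45769/8661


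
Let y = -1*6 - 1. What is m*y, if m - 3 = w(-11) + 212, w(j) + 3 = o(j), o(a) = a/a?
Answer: -1491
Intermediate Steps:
o(a) = 1
w(j) = -2 (w(j) = -3 + 1 = -2)
m = 213 (m = 3 + (-2 + 212) = 3 + 210 = 213)
y = -7 (y = -6 - 1 = -7)
m*y = 213*(-7) = -1491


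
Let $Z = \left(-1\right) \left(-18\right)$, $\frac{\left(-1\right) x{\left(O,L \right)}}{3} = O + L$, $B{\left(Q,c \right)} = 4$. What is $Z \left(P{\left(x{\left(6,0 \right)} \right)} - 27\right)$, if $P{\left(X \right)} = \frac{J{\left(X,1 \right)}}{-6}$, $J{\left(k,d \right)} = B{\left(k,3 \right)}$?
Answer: $-498$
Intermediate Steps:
$J{\left(k,d \right)} = 4$
$x{\left(O,L \right)} = - 3 L - 3 O$ ($x{\left(O,L \right)} = - 3 \left(O + L\right) = - 3 \left(L + O\right) = - 3 L - 3 O$)
$P{\left(X \right)} = - \frac{2}{3}$ ($P{\left(X \right)} = \frac{4}{-6} = 4 \left(- \frac{1}{6}\right) = - \frac{2}{3}$)
$Z = 18$
$Z \left(P{\left(x{\left(6,0 \right)} \right)} - 27\right) = 18 \left(- \frac{2}{3} - 27\right) = 18 \left(- \frac{83}{3}\right) = -498$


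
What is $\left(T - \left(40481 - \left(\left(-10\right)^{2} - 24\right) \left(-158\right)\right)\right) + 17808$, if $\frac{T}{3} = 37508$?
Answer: $77843$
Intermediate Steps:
$T = 112524$ ($T = 3 \cdot 37508 = 112524$)
$\left(T - \left(40481 - \left(\left(-10\right)^{2} - 24\right) \left(-158\right)\right)\right) + 17808 = \left(112524 - \left(40481 - \left(\left(-10\right)^{2} - 24\right) \left(-158\right)\right)\right) + 17808 = \left(112524 - \left(40481 - \left(100 - 24\right) \left(-158\right)\right)\right) + 17808 = \left(112524 + \left(-40434 + \left(76 \left(-158\right) - 47\right)\right)\right) + 17808 = \left(112524 - 52489\right) + 17808 = 60035 + 17808 = 77843$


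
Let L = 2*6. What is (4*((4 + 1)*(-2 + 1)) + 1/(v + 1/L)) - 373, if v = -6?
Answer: -27915/71 ≈ -393.17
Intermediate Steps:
L = 12
(4*((4 + 1)*(-2 + 1)) + 1/(v + 1/L)) - 373 = (4*((4 + 1)*(-2 + 1)) + 1/(-6 + 1/12)) - 373 = (4*(5*(-1)) + 1/(-6 + 1/12)) - 373 = (4*(-5) + 1/(-71/12)) - 373 = (-20 - 12/71) - 373 = -1432/71 - 373 = -27915/71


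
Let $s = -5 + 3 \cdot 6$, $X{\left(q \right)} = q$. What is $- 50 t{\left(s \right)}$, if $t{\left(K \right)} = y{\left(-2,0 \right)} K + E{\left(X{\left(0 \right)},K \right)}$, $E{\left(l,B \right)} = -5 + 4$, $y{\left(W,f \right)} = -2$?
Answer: $1350$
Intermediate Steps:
$E{\left(l,B \right)} = -1$
$s = 13$ ($s = -5 + 18 = 13$)
$t{\left(K \right)} = -1 - 2 K$ ($t{\left(K \right)} = - 2 K - 1 = -1 - 2 K$)
$- 50 t{\left(s \right)} = - 50 \left(-1 - 26\right) = \left(-50\right) \left(-27\right) = 1350$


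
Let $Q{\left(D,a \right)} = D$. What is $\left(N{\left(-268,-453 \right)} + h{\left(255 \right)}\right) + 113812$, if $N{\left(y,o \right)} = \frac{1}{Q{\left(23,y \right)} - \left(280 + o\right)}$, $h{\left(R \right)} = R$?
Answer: $\frac{22357133}{196} \approx 1.1407 \cdot 10^{5}$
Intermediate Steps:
$N{\left(y,o \right)} = \frac{1}{-257 - o}$ ($N{\left(y,o \right)} = \frac{1}{23 - \left(280 + o\right)} = \frac{1}{-257 - o}$)
$\left(N{\left(-268,-453 \right)} + h{\left(255 \right)}\right) + 113812 = \left(- \frac{1}{257 - 453} + 255\right) + 113812 = \left(- \frac{1}{-196} + 255\right) + 113812 = \left(\left(-1\right) \left(- \frac{1}{196}\right) + 255\right) + 113812 = \left(\frac{1}{196} + 255\right) + 113812 = \frac{49981}{196} + 113812 = \frac{22357133}{196}$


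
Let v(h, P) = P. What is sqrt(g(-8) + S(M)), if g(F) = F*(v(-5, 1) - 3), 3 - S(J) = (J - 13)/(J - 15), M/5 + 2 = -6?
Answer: 4*sqrt(3410)/55 ≈ 4.2469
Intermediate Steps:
M = -40 (M = -10 + 5*(-6) = -10 - 30 = -40)
S(J) = 3 - (-13 + J)/(-15 + J) (S(J) = 3 - (J - 13)/(J - 15) = 3 - (-13 + J)/(-15 + J))
g(F) = -2*F (g(F) = F*(1 - 3) = F*(-2) = -2*F)
sqrt(g(-8) + S(M)) = sqrt(-2*(-8) + 2*(-16 - 40)/(-15 - 40)) = sqrt(16 + 2*(-56)/(-55)) = sqrt(16 + 2*(-1/55)*(-56)) = sqrt(16 + 112/55) = sqrt(992/55) = 4*sqrt(3410)/55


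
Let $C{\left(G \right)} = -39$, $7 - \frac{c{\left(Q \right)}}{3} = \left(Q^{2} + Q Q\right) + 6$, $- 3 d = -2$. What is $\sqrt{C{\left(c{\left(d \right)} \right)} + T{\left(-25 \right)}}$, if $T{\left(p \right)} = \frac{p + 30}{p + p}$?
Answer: $\frac{i \sqrt{3910}}{10} \approx 6.253 i$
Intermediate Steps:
$d = \frac{2}{3}$ ($d = \left(- \frac{1}{3}\right) \left(-2\right) = \frac{2}{3} \approx 0.66667$)
$c{\left(Q \right)} = 3 - 6 Q^{2}$ ($c{\left(Q \right)} = 21 - 3 \left(\left(Q^{2} + Q Q\right) + 6\right) = 21 - 3 \left(\left(Q^{2} + Q^{2}\right) + 6\right) = 21 - 3 \left(2 Q^{2} + 6\right) = 21 - 3 \left(6 + 2 Q^{2}\right) = 21 - \left(18 + 6 Q^{2}\right) = 3 - 6 Q^{2}$)
$T{\left(p \right)} = \frac{30 + p}{2 p}$
$\sqrt{C{\left(c{\left(d \right)} \right)} + T{\left(-25 \right)}} = \sqrt{-39 + \frac{30 - 25}{2 \left(-25\right)}} = \sqrt{-39 + \frac{1}{2} \left(- \frac{1}{25}\right) 5} = \sqrt{-39 - \frac{1}{10}} = \sqrt{- \frac{391}{10}} = \frac{i \sqrt{3910}}{10}$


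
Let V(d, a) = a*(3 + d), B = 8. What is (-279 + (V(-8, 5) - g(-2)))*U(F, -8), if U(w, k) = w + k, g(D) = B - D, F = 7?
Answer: 314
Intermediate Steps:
g(D) = 8 - D
U(w, k) = k + w
(-279 + (V(-8, 5) - g(-2)))*U(F, -8) = (-279 + (5*(3 - 8) - (8 - 1*(-2))))*(-8 + 7) = (-279 + (5*(-5) - (8 + 2)))*(-1) = (-279 + (-25 - 1*10))*(-1) = (-279 + (-25 - 10))*(-1) = (-279 - 35)*(-1) = -314*(-1) = 314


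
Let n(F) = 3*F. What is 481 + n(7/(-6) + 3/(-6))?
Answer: 476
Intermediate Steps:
481 + n(7/(-6) + 3/(-6)) = 481 + 3*(7/(-6) + 3/(-6)) = 481 + 3*(7*(-1/6) + 3*(-1/6)) = 481 + 3*(-7/6 - 1/2) = 481 + 3*(-5/3) = 481 - 5 = 476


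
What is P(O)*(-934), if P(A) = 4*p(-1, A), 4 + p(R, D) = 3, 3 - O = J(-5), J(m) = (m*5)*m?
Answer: 3736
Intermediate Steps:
J(m) = 5*m**2 (J(m) = (5*m)*m = 5*m**2)
O = -122 (O = 3 - 5*(-5)**2 = 3 - 5*25 = 3 - 1*125 = 3 - 125 = -122)
p(R, D) = -1 (p(R, D) = -4 + 3 = -1)
P(A) = -4 (P(A) = 4*(-1) = -4)
P(O)*(-934) = -4*(-934) = 3736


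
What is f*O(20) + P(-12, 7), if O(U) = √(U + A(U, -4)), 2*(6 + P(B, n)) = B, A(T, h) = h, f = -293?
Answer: -1184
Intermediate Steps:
P(B, n) = -6 + B/2
O(U) = √(-4 + U) (O(U) = √(U - 4) = √(-4 + U))
f*O(20) + P(-12, 7) = -293*√(-4 + 20) + (-6 + (½)*(-12)) = -293*√16 + (-6 - 6) = -293*4 - 12 = -1172 - 12 = -1184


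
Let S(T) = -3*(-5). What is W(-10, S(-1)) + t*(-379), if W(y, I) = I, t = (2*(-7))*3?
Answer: 15933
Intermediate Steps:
S(T) = 15
t = -42 (t = -14*3 = -42)
W(-10, S(-1)) + t*(-379) = 15 - 42*(-379) = 15 + 15918 = 15933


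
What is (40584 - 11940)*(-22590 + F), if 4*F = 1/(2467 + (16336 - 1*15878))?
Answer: -630891258613/975 ≈ -6.4707e+8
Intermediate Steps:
F = 1/11700 (F = 1/(4*(2467 + (16336 - 1*15878))) = 1/(4*(2467 + (16336 - 15878))) = 1/(4*(2467 + 458)) = (¼)/2925 = (¼)*(1/2925) = 1/11700 ≈ 8.5470e-5)
(40584 - 11940)*(-22590 + F) = (40584 - 11940)*(-22590 + 1/11700) = 28644*(-264302999/11700) = -630891258613/975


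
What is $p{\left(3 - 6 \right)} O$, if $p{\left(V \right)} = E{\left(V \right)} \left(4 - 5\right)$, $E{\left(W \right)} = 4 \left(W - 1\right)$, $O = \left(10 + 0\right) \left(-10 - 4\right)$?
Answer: $-2240$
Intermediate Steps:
$O = -140$ ($O = 10 \left(-14\right) = -140$)
$E{\left(W \right)} = -4 + 4 W$ ($E{\left(W \right)} = 4 \left(-1 + W\right) = -4 + 4 W$)
$p{\left(V \right)} = 4 - 4 V$ ($p{\left(V \right)} = \left(-4 + 4 V\right) \left(4 - 5\right) = \left(-4 + 4 V\right) \left(-1\right) = 4 - 4 V$)
$p{\left(3 - 6 \right)} O = \left(4 - 4 \left(3 - 6\right)\right) \left(-140\right) = \left(4 - -12\right) \left(-140\right) = \left(4 + 12\right) \left(-140\right) = 16 \left(-140\right) = -2240$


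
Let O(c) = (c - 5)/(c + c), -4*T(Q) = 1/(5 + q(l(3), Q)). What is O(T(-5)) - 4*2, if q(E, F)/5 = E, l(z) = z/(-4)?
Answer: 5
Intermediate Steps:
l(z) = -z/4 (l(z) = z*(-¼) = -z/4)
q(E, F) = 5*E
T(Q) = -⅕ (T(Q) = -1/(4*(5 + 5*(-¼*3))) = -1/(4*(5 + 5*(-¾))) = -1/(4*(5 - 15/4)) = -1/(4*5/4) = -¼*⅘ = -⅕)
O(c) = (-5 + c)/(2*c) (O(c) = (-5 + c)/((2*c)) = (-5 + c)*(1/(2*c)) = (-5 + c)/(2*c))
O(T(-5)) - 4*2 = (-5 - ⅕)/(2*(-⅕)) - 4*2 = (½)*(-5)*(-26/5) - 8 = 13 - 8 = 5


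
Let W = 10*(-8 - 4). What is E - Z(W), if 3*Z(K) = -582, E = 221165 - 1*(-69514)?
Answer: 290873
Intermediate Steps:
W = -120 (W = 10*(-12) = -120)
E = 290679 (E = 221165 + 69514 = 290679)
Z(K) = -194 (Z(K) = (1/3)*(-582) = -194)
E - Z(W) = 290679 - 1*(-194) = 290679 + 194 = 290873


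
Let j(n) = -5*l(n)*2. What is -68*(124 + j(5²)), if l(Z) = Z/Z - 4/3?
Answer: -25976/3 ≈ -8658.7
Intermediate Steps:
l(Z) = -⅓ (l(Z) = 1 - 4*⅓ = 1 - 4/3 = -⅓)
j(n) = 10/3 (j(n) = -5*(-⅓)*2 = (5/3)*2 = 10/3)
-68*(124 + j(5²)) = -68*(124 + 10/3) = -68*382/3 = -25976/3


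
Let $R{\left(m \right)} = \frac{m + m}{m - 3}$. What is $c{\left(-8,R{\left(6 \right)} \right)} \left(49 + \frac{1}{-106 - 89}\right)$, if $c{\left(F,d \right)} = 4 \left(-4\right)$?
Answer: $- \frac{152864}{195} \approx -783.92$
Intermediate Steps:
$R{\left(m \right)} = \frac{2 m}{-3 + m}$
$c{\left(F,d \right)} = -16$
$c{\left(-8,R{\left(6 \right)} \right)} \left(49 + \frac{1}{-106 - 89}\right) = - 16 \left(49 + \frac{1}{-106 - 89}\right) = - 16 \left(49 + \frac{1}{-195}\right) = - 16 \left(49 - \frac{1}{195}\right) = \left(-16\right) \frac{9554}{195} = - \frac{152864}{195}$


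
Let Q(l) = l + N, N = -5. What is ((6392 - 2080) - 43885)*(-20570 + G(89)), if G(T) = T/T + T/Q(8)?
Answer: 812803038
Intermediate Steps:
Q(l) = -5 + l (Q(l) = l - 5 = -5 + l)
G(T) = 1 + T/3 (G(T) = T/T + T/(-5 + 8) = 1 + T/3)
((6392 - 2080) - 43885)*(-20570 + G(89)) = ((6392 - 2080) - 43885)*(-20570 + (1 + (1/3)*89)) = (4312 - 43885)*(-20570 + (1 + 89/3)) = -39573*(-20570 + 92/3) = -39573*(-61618/3) = 812803038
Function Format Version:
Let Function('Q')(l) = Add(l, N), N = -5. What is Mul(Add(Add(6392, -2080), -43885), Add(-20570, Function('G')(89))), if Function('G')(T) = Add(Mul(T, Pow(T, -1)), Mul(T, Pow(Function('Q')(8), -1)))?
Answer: 812803038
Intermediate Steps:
Function('Q')(l) = Add(-5, l) (Function('Q')(l) = Add(l, -5) = Add(-5, l))
Function('G')(T) = Add(1, Mul(Rational(1, 3), T)) (Function('G')(T) = Add(Mul(T, Pow(T, -1)), Mul(T, Pow(Add(-5, 8), -1))) = Add(1, Mul(T, Pow(3, -1))) = Add(1, Mul(T, Rational(1, 3))) = Add(1, Mul(Rational(1, 3), T)))
Mul(Add(Add(6392, -2080), -43885), Add(-20570, Function('G')(89))) = Mul(Add(Add(6392, -2080), -43885), Add(-20570, Add(1, Mul(Rational(1, 3), 89)))) = Mul(Add(4312, -43885), Add(-20570, Add(1, Rational(89, 3)))) = Mul(-39573, Add(-20570, Rational(92, 3))) = Mul(-39573, Rational(-61618, 3)) = 812803038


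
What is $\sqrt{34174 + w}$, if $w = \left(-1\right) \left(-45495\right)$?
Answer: $\sqrt{79669} \approx 282.26$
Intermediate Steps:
$w = 45495$
$\sqrt{34174 + w} = \sqrt{34174 + 45495} = \sqrt{79669}$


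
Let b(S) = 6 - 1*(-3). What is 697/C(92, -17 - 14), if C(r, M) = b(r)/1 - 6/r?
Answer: 32062/411 ≈ 78.010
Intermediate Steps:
b(S) = 9 (b(S) = 6 + 3 = 9)
C(r, M) = 9 - 6/r (C(r, M) = 9/1 - 6/r = 9*1 - 6/r = 9 - 6/r)
697/C(92, -17 - 14) = 697/(9 - 6/92) = 697/(9 - 6*1/92) = 697/(9 - 3/46) = 697/(411/46) = 697*(46/411) = 32062/411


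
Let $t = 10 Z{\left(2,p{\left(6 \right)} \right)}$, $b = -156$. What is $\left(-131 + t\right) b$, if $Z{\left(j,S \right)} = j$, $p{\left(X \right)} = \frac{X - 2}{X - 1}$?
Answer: $17316$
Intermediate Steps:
$p{\left(X \right)} = \frac{-2 + X}{-1 + X}$
$t = 20$ ($t = 10 \cdot 2 = 20$)
$\left(-131 + t\right) b = \left(-131 + 20\right) \left(-156\right) = \left(-111\right) \left(-156\right) = 17316$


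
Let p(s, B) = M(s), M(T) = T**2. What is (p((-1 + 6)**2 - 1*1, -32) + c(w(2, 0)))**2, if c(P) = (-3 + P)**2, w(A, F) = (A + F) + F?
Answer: 332929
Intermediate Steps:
w(A, F) = A + 2*F
p(s, B) = s**2
(p((-1 + 6)**2 - 1*1, -32) + c(w(2, 0)))**2 = (((-1 + 6)**2 - 1*1)**2 + (-3 + (2 + 2*0))**2)**2 = ((5**2 - 1)**2 + (-3 + (2 + 0))**2)**2 = ((25 - 1)**2 + (-3 + 2)**2)**2 = (24**2 + (-1)**2)**2 = (576 + 1)**2 = 577**2 = 332929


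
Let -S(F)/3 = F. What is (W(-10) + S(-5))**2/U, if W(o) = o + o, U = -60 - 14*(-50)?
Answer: 5/128 ≈ 0.039063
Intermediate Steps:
S(F) = -3*F
U = 640 (U = -60 + 700 = 640)
W(o) = 2*o
(W(-10) + S(-5))**2/U = (2*(-10) - 3*(-5))**2/640 = (-20 + 15)**2*(1/640) = (-5)**2*(1/640) = 25*(1/640) = 5/128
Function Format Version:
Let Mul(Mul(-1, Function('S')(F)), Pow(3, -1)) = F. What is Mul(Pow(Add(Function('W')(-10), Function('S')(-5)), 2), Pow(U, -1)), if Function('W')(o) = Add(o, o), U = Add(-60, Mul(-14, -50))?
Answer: Rational(5, 128) ≈ 0.039063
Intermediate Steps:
Function('S')(F) = Mul(-3, F)
U = 640 (U = Add(-60, 700) = 640)
Function('W')(o) = Mul(2, o)
Mul(Pow(Add(Function('W')(-10), Function('S')(-5)), 2), Pow(U, -1)) = Mul(Pow(Add(Mul(2, -10), Mul(-3, -5)), 2), Pow(640, -1)) = Mul(Pow(Add(-20, 15), 2), Rational(1, 640)) = Mul(Pow(-5, 2), Rational(1, 640)) = Mul(25, Rational(1, 640)) = Rational(5, 128)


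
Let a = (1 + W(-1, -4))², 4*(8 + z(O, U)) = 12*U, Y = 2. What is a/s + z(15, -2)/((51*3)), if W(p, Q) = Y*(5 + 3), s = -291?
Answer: -16097/14841 ≈ -1.0846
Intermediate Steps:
z(O, U) = -8 + 3*U (z(O, U) = -8 + (12*U)/4 = -8 + 3*U)
W(p, Q) = 16 (W(p, Q) = 2*(5 + 3) = 2*8 = 16)
a = 289 (a = (1 + 16)² = 17² = 289)
a/s + z(15, -2)/((51*3)) = 289/(-291) + (-8 + 3*(-2))/((51*3)) = 289*(-1/291) + (-8 - 6)/153 = -289/291 - 14*1/153 = -289/291 - 14/153 = -16097/14841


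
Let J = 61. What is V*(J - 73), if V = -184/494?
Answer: 1104/247 ≈ 4.4696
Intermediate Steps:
V = -92/247 (V = -184*1/494 = -92/247 ≈ -0.37247)
V*(J - 73) = -92*(61 - 73)/247 = -92/247*(-12) = 1104/247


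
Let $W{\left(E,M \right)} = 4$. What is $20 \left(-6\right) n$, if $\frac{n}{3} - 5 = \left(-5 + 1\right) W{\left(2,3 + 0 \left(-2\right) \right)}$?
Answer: $3960$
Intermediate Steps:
$n = -33$ ($n = 15 + 3 \left(-5 + 1\right) 4 = 15 + 3 \left(\left(-4\right) 4\right) = 15 + 3 \left(-16\right) = 15 - 48 = -33$)
$20 \left(-6\right) n = 20 \left(-6\right) \left(-33\right) = \left(-120\right) \left(-33\right) = 3960$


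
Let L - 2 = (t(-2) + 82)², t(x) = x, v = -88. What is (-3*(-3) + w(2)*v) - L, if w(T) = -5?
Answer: -5953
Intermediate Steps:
L = 6402 (L = 2 + (-2 + 82)² = 2 + 80² = 2 + 6400 = 6402)
(-3*(-3) + w(2)*v) - L = (-3*(-3) - 5*(-88)) - 1*6402 = (9 + 440) - 6402 = 449 - 6402 = -5953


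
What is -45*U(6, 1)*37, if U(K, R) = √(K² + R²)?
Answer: -1665*√37 ≈ -10128.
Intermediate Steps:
-45*U(6, 1)*37 = -45*√(6² + 1²)*37 = -45*√(36 + 1)*37 = -45*√37*37 = -1665*√37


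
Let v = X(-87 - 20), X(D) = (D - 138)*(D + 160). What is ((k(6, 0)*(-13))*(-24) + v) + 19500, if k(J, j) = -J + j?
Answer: 4643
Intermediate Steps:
X(D) = (-138 + D)*(160 + D)
k(J, j) = j - J
v = -12985 (v = -22080 + (-87 - 20)² + 22*(-87 - 20) = -22080 + (-107)² + 22*(-107) = -22080 + 11449 - 2354 = -12985)
((k(6, 0)*(-13))*(-24) + v) + 19500 = (((0 - 1*6)*(-13))*(-24) - 12985) + 19500 = (((0 - 6)*(-13))*(-24) - 12985) + 19500 = (-6*(-13)*(-24) - 12985) + 19500 = (78*(-24) - 12985) + 19500 = (-1872 - 12985) + 19500 = -14857 + 19500 = 4643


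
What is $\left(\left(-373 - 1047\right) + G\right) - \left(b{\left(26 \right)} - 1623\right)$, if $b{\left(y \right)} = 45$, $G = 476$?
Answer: $634$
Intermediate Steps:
$\left(\left(-373 - 1047\right) + G\right) - \left(b{\left(26 \right)} - 1623\right) = \left(\left(-373 - 1047\right) + 476\right) - \left(45 - 1623\right) = \left(-1420 + 476\right) - -1578 = -944 + 1578 = 634$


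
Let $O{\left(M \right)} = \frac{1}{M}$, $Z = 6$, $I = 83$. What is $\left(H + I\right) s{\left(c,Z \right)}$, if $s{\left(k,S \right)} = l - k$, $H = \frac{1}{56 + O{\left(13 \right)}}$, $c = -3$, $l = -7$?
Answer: $- \frac{242080}{729} \approx -332.07$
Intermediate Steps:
$H = \frac{13}{729}$ ($H = \frac{1}{56 + \frac{1}{13}} = \frac{1}{\frac{729}{13}} = \frac{13}{729} \approx 0.017833$)
$s{\left(k,S \right)} = -7 - k$
$\left(H + I\right) s{\left(c,Z \right)} = \left(\frac{13}{729} + 83\right) \left(-7 - -3\right) = \frac{60520 \left(-7 + 3\right)}{729} = \frac{60520}{729} \left(-4\right) = - \frac{242080}{729}$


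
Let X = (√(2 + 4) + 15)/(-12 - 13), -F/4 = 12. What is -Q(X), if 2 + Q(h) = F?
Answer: 50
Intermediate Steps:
F = -48 (F = -4*12 = -48)
X = -⅗ - √6/25 (X = (√6 + 15)/(-25) = (15 + √6)*(-1/25) = -⅗ - √6/25 ≈ -0.69798)
Q(h) = -50 (Q(h) = -2 - 48 = -50)
-Q(X) = -1*(-50) = 50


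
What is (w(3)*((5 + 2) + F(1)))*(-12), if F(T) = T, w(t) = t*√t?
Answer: -288*√3 ≈ -498.83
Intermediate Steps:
w(t) = t^(3/2)
(w(3)*((5 + 2) + F(1)))*(-12) = (3^(3/2)*((5 + 2) + 1))*(-12) = ((3*√3)*(7 + 1))*(-12) = ((3*√3)*8)*(-12) = (24*√3)*(-12) = -288*√3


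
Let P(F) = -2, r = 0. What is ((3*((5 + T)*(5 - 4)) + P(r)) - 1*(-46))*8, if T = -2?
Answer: 424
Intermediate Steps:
((3*((5 + T)*(5 - 4)) + P(r)) - 1*(-46))*8 = ((3*((5 - 2)*(5 - 4)) - 2) - 1*(-46))*8 = ((3*(3*1) - 2) + 46)*8 = ((3*3 - 2) + 46)*8 = ((9 - 2) + 46)*8 = (7 + 46)*8 = 53*8 = 424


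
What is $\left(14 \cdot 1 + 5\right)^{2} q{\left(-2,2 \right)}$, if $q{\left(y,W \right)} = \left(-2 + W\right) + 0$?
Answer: $0$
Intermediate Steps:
$q{\left(y,W \right)} = -2 + W$
$\left(14 \cdot 1 + 5\right)^{2} q{\left(-2,2 \right)} = \left(14 \cdot 1 + 5\right)^{2} \left(-2 + 2\right) = \left(14 + 5\right)^{2} \cdot 0 = 19^{2} \cdot 0 = 361 \cdot 0 = 0$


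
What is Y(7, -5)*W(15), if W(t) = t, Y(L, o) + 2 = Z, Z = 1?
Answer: -15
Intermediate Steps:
Y(L, o) = -1 (Y(L, o) = -2 + 1 = -1)
Y(7, -5)*W(15) = -1*15 = -15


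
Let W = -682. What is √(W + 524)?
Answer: I*√158 ≈ 12.57*I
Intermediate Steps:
√(W + 524) = √(-682 + 524) = √(-158) = I*√158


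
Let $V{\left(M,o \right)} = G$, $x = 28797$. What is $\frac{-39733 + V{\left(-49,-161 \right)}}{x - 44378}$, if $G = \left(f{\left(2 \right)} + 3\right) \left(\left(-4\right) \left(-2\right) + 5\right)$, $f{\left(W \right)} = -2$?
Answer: $\frac{39720}{15581} \approx 2.5493$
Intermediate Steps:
$G = 13$ ($G = \left(-2 + 3\right) \left(\left(-4\right) \left(-2\right) + 5\right) = 1 \left(8 + 5\right) = 1 \cdot 13 = 13$)
$V{\left(M,o \right)} = 13$
$\frac{-39733 + V{\left(-49,-161 \right)}}{x - 44378} = \frac{-39733 + 13}{28797 - 44378} = - \frac{39720}{-15581} = \left(-39720\right) \left(- \frac{1}{15581}\right) = \frac{39720}{15581}$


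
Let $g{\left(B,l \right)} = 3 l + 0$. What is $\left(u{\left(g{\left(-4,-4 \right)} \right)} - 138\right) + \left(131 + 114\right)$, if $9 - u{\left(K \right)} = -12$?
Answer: $128$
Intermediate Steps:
$g{\left(B,l \right)} = 3 l$
$u{\left(K \right)} = 21$ ($u{\left(K \right)} = 9 - -12 = 9 + 12 = 21$)
$\left(u{\left(g{\left(-4,-4 \right)} \right)} - 138\right) + \left(131 + 114\right) = \left(21 - 138\right) + \left(131 + 114\right) = -117 + 245 = 128$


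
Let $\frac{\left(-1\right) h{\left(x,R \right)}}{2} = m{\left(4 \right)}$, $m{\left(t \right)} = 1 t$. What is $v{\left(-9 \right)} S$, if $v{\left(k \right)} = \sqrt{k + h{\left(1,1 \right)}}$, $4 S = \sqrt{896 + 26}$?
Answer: $\frac{i \sqrt{15674}}{4} \approx 31.299 i$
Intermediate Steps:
$m{\left(t \right)} = t$
$h{\left(x,R \right)} = -8$ ($h{\left(x,R \right)} = \left(-2\right) 4 = -8$)
$S = \frac{\sqrt{922}}{4}$ ($S = \frac{\sqrt{896 + 26}}{4} = \frac{\sqrt{922}}{4} \approx 7.5911$)
$v{\left(k \right)} = \sqrt{-8 + k}$ ($v{\left(k \right)} = \sqrt{k - 8} = \sqrt{-8 + k}$)
$v{\left(-9 \right)} S = \sqrt{-8 - 9} \frac{\sqrt{922}}{4} = \sqrt{-17} \frac{\sqrt{922}}{4} = i \sqrt{17} \frac{\sqrt{922}}{4} = \frac{i \sqrt{15674}}{4}$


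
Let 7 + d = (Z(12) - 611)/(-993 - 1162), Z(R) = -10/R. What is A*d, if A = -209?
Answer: 18149351/12930 ≈ 1403.7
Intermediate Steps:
d = -86839/12930 (d = -7 + (-10/12 - 611)/(-993 - 1162) = -7 + (-10*1/12 - 611)/(-2155) = -7 + (-⅚ - 611)*(-1/2155) = -7 - 3671/6*(-1/2155) = -7 + 3671/12930 = -86839/12930 ≈ -6.7161)
A*d = -209*(-86839/12930) = 18149351/12930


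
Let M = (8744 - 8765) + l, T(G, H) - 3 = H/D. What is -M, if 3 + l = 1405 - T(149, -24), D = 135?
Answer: -62018/45 ≈ -1378.2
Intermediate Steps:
T(G, H) = 3 + H/135
l = 62963/45 (l = -3 + (1405 - (3 + (1/135)*(-24))) = -3 + (1405 - (3 - 8/45)) = -3 + (1405 - 1*127/45) = -3 + (1405 - 127/45) = -3 + 63098/45 = 62963/45 ≈ 1399.2)
M = 62018/45 (M = (8744 - 8765) + 62963/45 = -21 + 62963/45 = 62018/45 ≈ 1378.2)
-M = -1*62018/45 = -62018/45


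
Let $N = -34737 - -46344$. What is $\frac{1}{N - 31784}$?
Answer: $- \frac{1}{20177} \approx -4.9561 \cdot 10^{-5}$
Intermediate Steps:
$N = 11607$ ($N = -34737 + 46344 = 11607$)
$\frac{1}{N - 31784} = \frac{1}{11607 - 31784} = \frac{1}{-20177} = - \frac{1}{20177}$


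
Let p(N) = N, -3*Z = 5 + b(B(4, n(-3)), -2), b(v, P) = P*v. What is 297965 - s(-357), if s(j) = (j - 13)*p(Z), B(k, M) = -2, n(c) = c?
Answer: 296855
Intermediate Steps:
Z = -3 (Z = -(5 - 2*(-2))/3 = -(5 + 4)/3 = -⅓*9 = -3)
s(j) = 39 - 3*j (s(j) = (j - 13)*(-3) = (-13 + j)*(-3) = 39 - 3*j)
297965 - s(-357) = 297965 - (39 - 3*(-357)) = 297965 - (39 + 1071) = 297965 - 1*1110 = 297965 - 1110 = 296855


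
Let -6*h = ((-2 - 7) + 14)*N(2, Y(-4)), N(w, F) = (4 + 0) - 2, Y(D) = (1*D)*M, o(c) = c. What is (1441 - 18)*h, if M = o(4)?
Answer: -7115/3 ≈ -2371.7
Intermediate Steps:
M = 4
Y(D) = 4*D (Y(D) = (1*D)*4 = D*4 = 4*D)
N(w, F) = 2 (N(w, F) = 4 - 2 = 2)
h = -5/3 (h = -((-2 - 7) + 14)*2/6 = -(-9 + 14)*2/6 = -5*2/6 = -⅙*10 = -5/3 ≈ -1.6667)
(1441 - 18)*h = (1441 - 18)*(-5/3) = 1423*(-5/3) = -7115/3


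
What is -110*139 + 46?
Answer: -15244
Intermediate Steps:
-110*139 + 46 = -15290 + 46 = -15244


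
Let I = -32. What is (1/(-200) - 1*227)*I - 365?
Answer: 172479/25 ≈ 6899.2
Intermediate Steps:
(1/(-200) - 1*227)*I - 365 = (1/(-200) - 1*227)*(-32) - 365 = (-1/200 - 227)*(-32) - 365 = -45401/200*(-32) - 365 = 181604/25 - 365 = 172479/25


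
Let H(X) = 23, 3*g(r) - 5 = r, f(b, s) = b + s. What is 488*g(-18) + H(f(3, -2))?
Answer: -6275/3 ≈ -2091.7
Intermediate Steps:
g(r) = 5/3 + r/3
488*g(-18) + H(f(3, -2)) = 488*(5/3 + (⅓)*(-18)) + 23 = 488*(5/3 - 6) + 23 = 488*(-13/3) + 23 = -6344/3 + 23 = -6275/3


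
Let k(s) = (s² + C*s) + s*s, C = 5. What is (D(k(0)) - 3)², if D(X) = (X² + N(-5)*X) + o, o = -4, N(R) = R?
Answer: 49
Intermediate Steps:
k(s) = 2*s² + 5*s (k(s) = (s² + 5*s) + s*s = (s² + 5*s) + s² = 2*s² + 5*s)
D(X) = -4 + X² - 5*X (D(X) = (X² - 5*X) - 4 = -4 + X² - 5*X)
(D(k(0)) - 3)² = ((-4 + (0*(5 + 2*0))² - 0*(5 + 2*0)) - 3)² = ((-4 + (0*(5 + 0))² - 0*(5 + 0)) - 3)² = ((-4 + (0*5)² - 0*5) - 3)² = ((-4 + 0² - 5*0) - 3)² = ((-4 + 0 + 0) - 3)² = (-4 - 3)² = (-7)² = 49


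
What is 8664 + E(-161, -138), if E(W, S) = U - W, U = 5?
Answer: 8830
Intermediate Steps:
E(W, S) = 5 - W
8664 + E(-161, -138) = 8664 + (5 - 1*(-161)) = 8664 + (5 + 161) = 8664 + 166 = 8830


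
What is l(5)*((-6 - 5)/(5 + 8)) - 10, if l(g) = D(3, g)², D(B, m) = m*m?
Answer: -7005/13 ≈ -538.85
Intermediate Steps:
D(B, m) = m²
l(g) = g⁴ (l(g) = (g²)² = g⁴)
l(5)*((-6 - 5)/(5 + 8)) - 10 = 5⁴*((-6 - 5)/(5 + 8)) - 10 = 625*(-11/13) - 10 = -6875/13 - 10 = -7005/13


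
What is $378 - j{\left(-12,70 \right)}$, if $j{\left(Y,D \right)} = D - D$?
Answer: $378$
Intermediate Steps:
$j{\left(Y,D \right)} = 0$
$378 - j{\left(-12,70 \right)} = 378 - 0 = 378 + 0 = 378$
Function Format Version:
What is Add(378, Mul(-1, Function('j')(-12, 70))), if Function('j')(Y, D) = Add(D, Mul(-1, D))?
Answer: 378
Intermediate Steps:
Function('j')(Y, D) = 0
Add(378, Mul(-1, Function('j')(-12, 70))) = Add(378, Mul(-1, 0)) = Add(378, 0) = 378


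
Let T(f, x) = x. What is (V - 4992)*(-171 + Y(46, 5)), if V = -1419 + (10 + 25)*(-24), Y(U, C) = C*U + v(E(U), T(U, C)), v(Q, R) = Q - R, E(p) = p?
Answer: -725100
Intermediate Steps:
Y(U, C) = U - C + C*U (Y(U, C) = C*U + (U - C) = U - C + C*U)
V = -2259 (V = -1419 + 35*(-24) = -1419 - 840 = -2259)
(V - 4992)*(-171 + Y(46, 5)) = (-2259 - 4992)*(-171 + (46 - 1*5 + 5*46)) = -7251*(-171 + (46 - 5 + 230)) = -7251*(-171 + 271) = -7251*100 = -725100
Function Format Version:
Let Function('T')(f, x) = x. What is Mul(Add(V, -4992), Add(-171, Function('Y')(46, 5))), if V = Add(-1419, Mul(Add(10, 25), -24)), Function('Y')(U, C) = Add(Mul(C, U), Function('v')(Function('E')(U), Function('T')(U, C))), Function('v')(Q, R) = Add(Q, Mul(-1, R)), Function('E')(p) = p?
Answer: -725100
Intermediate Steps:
Function('Y')(U, C) = Add(U, Mul(-1, C), Mul(C, U)) (Function('Y')(U, C) = Add(Mul(C, U), Add(U, Mul(-1, C))) = Add(U, Mul(-1, C), Mul(C, U)))
V = -2259 (V = Add(-1419, Mul(35, -24)) = Add(-1419, -840) = -2259)
Mul(Add(V, -4992), Add(-171, Function('Y')(46, 5))) = Mul(Add(-2259, -4992), Add(-171, Add(46, Mul(-1, 5), Mul(5, 46)))) = Mul(-7251, Add(-171, Add(46, -5, 230))) = Mul(-7251, Add(-171, 271)) = Mul(-7251, 100) = -725100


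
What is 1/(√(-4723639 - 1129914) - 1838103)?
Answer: -1838103/3378628492162 - I*√5853553/3378628492162 ≈ -5.4404e-7 - 7.1609e-10*I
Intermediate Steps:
1/(√(-4723639 - 1129914) - 1838103) = 1/(√(-5853553) - 1838103) = 1/(I*√5853553 - 1838103) = 1/(-1838103 + I*√5853553)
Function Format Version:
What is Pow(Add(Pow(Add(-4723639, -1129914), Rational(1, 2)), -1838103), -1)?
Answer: Add(Rational(-1838103, 3378628492162), Mul(Rational(-1, 3378628492162), I, Pow(5853553, Rational(1, 2)))) ≈ Add(-5.4404e-7, Mul(-7.1609e-10, I))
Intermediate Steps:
Pow(Add(Pow(Add(-4723639, -1129914), Rational(1, 2)), -1838103), -1) = Pow(Add(Pow(-5853553, Rational(1, 2)), -1838103), -1) = Pow(Add(Mul(I, Pow(5853553, Rational(1, 2))), -1838103), -1) = Pow(Add(-1838103, Mul(I, Pow(5853553, Rational(1, 2)))), -1)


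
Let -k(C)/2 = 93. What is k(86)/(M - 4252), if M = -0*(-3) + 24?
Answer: 93/2114 ≈ 0.043992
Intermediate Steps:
M = 24 (M = -32*0 + 24 = 0 + 24 = 24)
k(C) = -186 (k(C) = -2*93 = -186)
k(86)/(M - 4252) = -186/(24 - 4252) = -186/(-4228) = -186*(-1/4228) = 93/2114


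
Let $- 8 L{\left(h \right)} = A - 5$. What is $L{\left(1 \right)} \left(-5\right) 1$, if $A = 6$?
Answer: $\frac{5}{8} \approx 0.625$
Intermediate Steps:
$L{\left(h \right)} = - \frac{1}{8}$ ($L{\left(h \right)} = - \frac{6 - 5}{8} = \left(- \frac{1}{8}\right) 1 = - \frac{1}{8}$)
$L{\left(1 \right)} \left(-5\right) 1 = \left(- \frac{1}{8}\right) \left(-5\right) 1 = \frac{5}{8} \cdot 1 = \frac{5}{8}$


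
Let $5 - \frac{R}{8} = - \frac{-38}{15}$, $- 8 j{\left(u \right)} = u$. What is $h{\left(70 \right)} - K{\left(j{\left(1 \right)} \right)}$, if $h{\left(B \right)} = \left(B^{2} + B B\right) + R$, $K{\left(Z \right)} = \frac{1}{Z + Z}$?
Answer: $\frac{147356}{15} \approx 9823.7$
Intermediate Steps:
$j{\left(u \right)} = - \frac{u}{8}$
$R = \frac{296}{15}$ ($R = 40 - 8 \left(- \frac{-38}{15}\right) = 40 - 8 \left(\left(-1\right) \left(- \frac{38}{15}\right)\right) = 40 - \frac{304}{15} = \frac{296}{15} \approx 19.733$)
$K{\left(Z \right)} = \frac{1}{2 Z}$
$h{\left(B \right)} = \frac{296}{15} + 2 B^{2}$ ($h{\left(B \right)} = \left(B^{2} + B B\right) + \frac{296}{15} = \left(B^{2} + B^{2}\right) + \frac{296}{15} = 2 B^{2} + \frac{296}{15} = \frac{296}{15} + 2 B^{2}$)
$h{\left(70 \right)} - K{\left(j{\left(1 \right)} \right)} = \left(\frac{296}{15} + 2 \cdot 70^{2}\right) - \frac{1}{2 \left(\left(- \frac{1}{8}\right) 1\right)} = \left(\frac{296}{15} + 2 \cdot 4900\right) - \frac{1}{2 \left(- \frac{1}{8}\right)} = \left(\frac{296}{15} + 9800\right) - \frac{1}{2} \left(-8\right) = \frac{147296}{15} - -4 = \frac{147296}{15} + 4 = \frac{147356}{15}$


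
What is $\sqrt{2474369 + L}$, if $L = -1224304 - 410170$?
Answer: $\sqrt{839895} \approx 916.46$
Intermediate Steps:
$L = -1634474$
$\sqrt{2474369 + L} = \sqrt{2474369 - 1634474} = \sqrt{839895}$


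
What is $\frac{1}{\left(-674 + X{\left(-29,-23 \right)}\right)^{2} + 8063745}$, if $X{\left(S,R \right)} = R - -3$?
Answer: $\frac{1}{8545381} \approx 1.1702 \cdot 10^{-7}$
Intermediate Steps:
$X{\left(S,R \right)} = 3 + R$ ($X{\left(S,R \right)} = R + 3 = 3 + R$)
$\frac{1}{\left(-674 + X{\left(-29,-23 \right)}\right)^{2} + 8063745} = \frac{1}{\left(-674 + \left(3 - 23\right)\right)^{2} + 8063745} = \frac{1}{\left(-674 - 20\right)^{2} + 8063745} = \frac{1}{\left(-694\right)^{2} + 8063745} = \frac{1}{481636 + 8063745} = \frac{1}{8545381}$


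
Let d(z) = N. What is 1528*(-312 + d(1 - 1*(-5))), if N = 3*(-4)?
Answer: -495072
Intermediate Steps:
N = -12
d(z) = -12
1528*(-312 + d(1 - 1*(-5))) = 1528*(-312 - 12) = 1528*(-324) = -495072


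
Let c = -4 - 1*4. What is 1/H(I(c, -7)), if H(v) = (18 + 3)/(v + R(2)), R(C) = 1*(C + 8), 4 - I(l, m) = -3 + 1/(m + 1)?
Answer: 103/126 ≈ 0.81746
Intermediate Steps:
c = -8 (c = -4 - 4 = -8)
I(l, m) = 7 - 1/(1 + m) (I(l, m) = 4 - (-3 + 1/(m + 1)) = 4 - (-3 + 1/(1 + m)) = 4 + (3 - 1/(1 + m)) = 7 - 1/(1 + m))
R(C) = 8 + C (R(C) = 1*(8 + C) = 8 + C)
H(v) = 21/(10 + v) (H(v) = (18 + 3)/(v + (8 + 2)) = 21/(v + 10) = 21/(10 + v))
1/H(I(c, -7)) = 1/(21/(10 + (6 + 7*(-7))/(1 - 7))) = 1/(21/(10 + (6 - 49)/(-6))) = 1/(21/(10 - 1/6*(-43))) = 1/(21/(10 + 43/6)) = 1/(21/(103/6)) = 1/(21*(6/103)) = 1/(126/103) = 103/126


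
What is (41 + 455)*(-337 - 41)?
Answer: -187488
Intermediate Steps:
(41 + 455)*(-337 - 41) = 496*(-378) = -187488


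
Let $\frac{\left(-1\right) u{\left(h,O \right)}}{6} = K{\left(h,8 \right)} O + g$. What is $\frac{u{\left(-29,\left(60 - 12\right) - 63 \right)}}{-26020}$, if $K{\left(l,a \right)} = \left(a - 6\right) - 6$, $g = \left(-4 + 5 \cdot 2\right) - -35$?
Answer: $\frac{303}{13010} \approx 0.02329$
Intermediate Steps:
$g = 41$ ($g = \left(-4 + 10\right) + 35 = 6 + 35 = 41$)
$K{\left(l,a \right)} = -12 + a$ ($K{\left(l,a \right)} = \left(-6 + a\right) - 6 = -12 + a$)
$u{\left(h,O \right)} = -246 + 24 O$ ($u{\left(h,O \right)} = - 6 \left(\left(-12 + 8\right) O + 41\right) = - 6 \left(- 4 O + 41\right) = - 6 \left(41 - 4 O\right) = -246 + 24 O$)
$\frac{u{\left(-29,\left(60 - 12\right) - 63 \right)}}{-26020} = \frac{-246 + 24 \left(\left(60 - 12\right) - 63\right)}{-26020} = \left(-246 + 24 \left(48 - 63\right)\right) \left(- \frac{1}{26020}\right) = \left(-246 + 24 \left(-15\right)\right) \left(- \frac{1}{26020}\right) = \left(-246 - 360\right) \left(- \frac{1}{26020}\right) = \left(-606\right) \left(- \frac{1}{26020}\right) = \frac{303}{13010}$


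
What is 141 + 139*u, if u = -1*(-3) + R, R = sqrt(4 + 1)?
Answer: 558 + 139*sqrt(5) ≈ 868.81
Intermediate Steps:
R = sqrt(5) ≈ 2.2361
u = 3 + sqrt(5) (u = -1*(-3) + sqrt(5) = 3 + sqrt(5) ≈ 5.2361)
141 + 139*u = 141 + 139*(3 + sqrt(5)) = 141 + (417 + 139*sqrt(5)) = 558 + 139*sqrt(5)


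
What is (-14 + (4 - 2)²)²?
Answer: 100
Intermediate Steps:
(-14 + (4 - 2)²)² = (-14 + 2²)² = (-14 + 4)² = (-10)² = 100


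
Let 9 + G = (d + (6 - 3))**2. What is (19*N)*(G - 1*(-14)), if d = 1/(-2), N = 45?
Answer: 38475/4 ≈ 9618.8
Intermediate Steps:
d = -1/2 ≈ -0.50000
G = -11/4 (G = -9 + (-1/2 + (6 - 3))**2 = -9 + (-1/2 + 3)**2 = -9 + (5/2)**2 = -9 + 25/4 = -11/4 ≈ -2.7500)
(19*N)*(G - 1*(-14)) = (19*45)*(-11/4 - 1*(-14)) = 855*(-11/4 + 14) = 855*(45/4) = 38475/4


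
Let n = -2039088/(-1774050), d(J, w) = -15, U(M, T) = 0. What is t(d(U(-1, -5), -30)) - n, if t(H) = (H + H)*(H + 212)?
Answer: -1747779098/295675 ≈ -5911.1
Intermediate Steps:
n = 339848/295675 (n = -2039088*(-1/1774050) = 339848/295675 ≈ 1.1494)
t(H) = 2*H*(212 + H) (t(H) = (2*H)*(212 + H) = 2*H*(212 + H))
t(d(U(-1, -5), -30)) - n = 2*(-15)*(212 - 15) - 1*339848/295675 = 2*(-15)*197 - 339848/295675 = -5910 - 339848/295675 = -1747779098/295675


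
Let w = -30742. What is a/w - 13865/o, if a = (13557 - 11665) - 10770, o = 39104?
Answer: -841197/12788672 ≈ -0.065777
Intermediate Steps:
a = -8878 (a = 1892 - 10770 = -8878)
a/w - 13865/o = -8878/(-30742) - 13865/39104 = -8878*(-1/30742) - 13865*1/39104 = 4439/15371 - 295/832 = -841197/12788672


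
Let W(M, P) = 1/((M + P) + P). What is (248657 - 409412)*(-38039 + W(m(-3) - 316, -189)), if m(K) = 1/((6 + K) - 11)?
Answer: 11318790361375/1851 ≈ 6.1150e+9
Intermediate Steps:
m(K) = 1/(-5 + K)
W(M, P) = 1/(M + 2*P)
(248657 - 409412)*(-38039 + W(m(-3) - 316, -189)) = (248657 - 409412)*(-38039 + 1/((1/(-5 - 3) - 316) + 2*(-189))) = -160755*(-38039 + 1/((1/(-8) - 316) - 378)) = -160755*(-38039 + 1/((-⅛ - 316) - 378)) = -160755*(-38039 + 1/(-2529/8 - 378)) = -160755*(-38039 + 1/(-5553/8)) = -160755*(-38039 - 8/5553) = -160755*(-211230575/5553) = 11318790361375/1851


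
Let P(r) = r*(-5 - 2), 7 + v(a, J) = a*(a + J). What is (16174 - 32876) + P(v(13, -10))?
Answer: -16926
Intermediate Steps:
v(a, J) = -7 + a*(J + a) (v(a, J) = -7 + a*(a + J) = -7 + a*(J + a))
P(r) = -7*r (P(r) = r*(-7) = -7*r)
(16174 - 32876) + P(v(13, -10)) = (16174 - 32876) - 7*(-7 + 13**2 - 10*13) = -16702 - 7*(-7 + 169 - 130) = -16702 - 7*32 = -16702 - 224 = -16926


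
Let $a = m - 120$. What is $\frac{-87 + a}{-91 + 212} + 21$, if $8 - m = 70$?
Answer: $\frac{2272}{121} \approx 18.777$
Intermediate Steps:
$m = -62$ ($m = 8 - 70 = -62$)
$a = -182$ ($a = -62 - 120 = -182$)
$\frac{-87 + a}{-91 + 212} + 21 = \frac{-87 - 182}{-91 + 212} + 21 = - \frac{269}{121} + 21 = \frac{2272}{121}$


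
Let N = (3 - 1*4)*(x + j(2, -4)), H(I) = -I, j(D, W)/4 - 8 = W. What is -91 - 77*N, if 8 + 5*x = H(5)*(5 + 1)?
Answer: 2779/5 ≈ 555.80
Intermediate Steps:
j(D, W) = 32 + 4*W
x = -38/5 (x = -8/5 + ((-1*5)*(5 + 1))/5 = -8/5 + (-5*6)/5 = -8/5 + (⅕)*(-30) = -8/5 - 6 = -38/5 ≈ -7.6000)
N = -42/5 (N = (3 - 1*4)*(-38/5 + (32 + 4*(-4))) = (3 - 4)*(-38/5 + (32 - 16)) = -(-38/5 + 16) = -1*42/5 = -42/5 ≈ -8.4000)
-91 - 77*N = -91 - 77*(-42/5) = -91 + 3234/5 = 2779/5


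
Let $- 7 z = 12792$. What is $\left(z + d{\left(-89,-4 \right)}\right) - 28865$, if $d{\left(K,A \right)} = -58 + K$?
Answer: $- \frac{215876}{7} \approx -30839.0$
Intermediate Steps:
$z = - \frac{12792}{7}$ ($z = \left(- \frac{1}{7}\right) 12792 = - \frac{12792}{7} \approx -1827.4$)
$\left(z + d{\left(-89,-4 \right)}\right) - 28865 = \left(- \frac{12792}{7} - 147\right) - 28865 = - \frac{13821}{7} - 28865 = - \frac{215876}{7}$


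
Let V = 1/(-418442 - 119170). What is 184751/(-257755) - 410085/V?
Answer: 56826372869805349/257755 ≈ 2.2047e+11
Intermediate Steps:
V = -1/537612 (V = 1/(-537612) = -1/537612 ≈ -1.8601e-6)
184751/(-257755) - 410085/V = 184751/(-257755) - 410085/(-1/537612) = 184751*(-1/257755) - 410085*(-537612) = -184751/257755 + 220466617020 = 56826372869805349/257755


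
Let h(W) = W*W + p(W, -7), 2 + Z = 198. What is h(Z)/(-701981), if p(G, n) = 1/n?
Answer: -268911/4913867 ≈ -0.054725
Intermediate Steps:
Z = 196 (Z = -2 + 198 = 196)
h(W) = -⅐ + W² (h(W) = W*W + 1/(-7) = W² - ⅐ = -⅐ + W²)
h(Z)/(-701981) = (-⅐ + 196²)/(-701981) = (-⅐ + 38416)*(-1/701981) = (268911/7)*(-1/701981) = -268911/4913867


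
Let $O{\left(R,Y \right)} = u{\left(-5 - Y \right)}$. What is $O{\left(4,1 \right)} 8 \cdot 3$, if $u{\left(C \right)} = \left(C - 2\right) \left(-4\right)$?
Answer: $768$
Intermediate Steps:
$u{\left(C \right)} = 8 - 4 C$ ($u{\left(C \right)} = \left(-2 + C\right) \left(-4\right) = 8 - 4 C$)
$O{\left(R,Y \right)} = 28 + 4 Y$ ($O{\left(R,Y \right)} = 8 - 4 \left(-5 - Y\right) = 8 + \left(20 + 4 Y\right) = 28 + 4 Y$)
$O{\left(4,1 \right)} 8 \cdot 3 = \left(28 + 4 \cdot 1\right) 8 \cdot 3 = \left(28 + 4\right) 8 \cdot 3 = 32 \cdot 8 \cdot 3 = 256 \cdot 3 = 768$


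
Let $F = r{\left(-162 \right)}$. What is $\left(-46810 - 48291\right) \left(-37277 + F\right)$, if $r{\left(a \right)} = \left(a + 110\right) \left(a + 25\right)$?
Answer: $2867580453$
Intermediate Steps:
$r{\left(a \right)} = \left(25 + a\right) \left(110 + a\right)$ ($r{\left(a \right)} = \left(110 + a\right) \left(25 + a\right) = \left(25 + a\right) \left(110 + a\right)$)
$F = 7124$ ($F = 2750 + \left(-162\right)^{2} + 135 \left(-162\right) = 2750 + 26244 - 21870 = 7124$)
$\left(-46810 - 48291\right) \left(-37277 + F\right) = \left(-46810 - 48291\right) \left(-37277 + 7124\right) = \left(-95101\right) \left(-30153\right) = 2867580453$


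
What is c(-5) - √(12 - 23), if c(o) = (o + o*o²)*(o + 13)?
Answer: -1040 - I*√11 ≈ -1040.0 - 3.3166*I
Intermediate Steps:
c(o) = (13 + o)*(o + o³) (c(o) = (o + o³)*(13 + o) = (13 + o)*(o + o³))
c(-5) - √(12 - 23) = -5*(13 - 5 + (-5)³ + 13*(-5)²) - √(12 - 23) = -5*(13 - 5 - 125 + 13*25) - √(-11) = -5*(13 - 5 - 125 + 325) - I*√11 = -5*208 - I*√11 = -1040 - I*√11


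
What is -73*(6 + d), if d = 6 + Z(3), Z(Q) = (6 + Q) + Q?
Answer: -1752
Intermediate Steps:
Z(Q) = 6 + 2*Q
d = 18 (d = 6 + (6 + 2*3) = 6 + (6 + 6) = 6 + 12 = 18)
-73*(6 + d) = -73*(6 + 18) = -73*24 = -1752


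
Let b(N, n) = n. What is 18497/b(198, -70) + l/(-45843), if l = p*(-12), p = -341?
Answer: -40392591/152810 ≈ -264.33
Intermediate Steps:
l = 4092 (l = -341*(-12) = 4092)
18497/b(198, -70) + l/(-45843) = 18497/(-70) + 4092/(-45843) = 18497*(-1/70) + 4092*(-1/45843) = -18497/70 - 1364/15281 = -40392591/152810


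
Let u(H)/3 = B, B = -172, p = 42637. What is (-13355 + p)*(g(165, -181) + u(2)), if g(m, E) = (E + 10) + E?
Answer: -25416776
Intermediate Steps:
u(H) = -516 (u(H) = 3*(-172) = -516)
g(m, E) = 10 + 2*E (g(m, E) = (10 + E) + E = 10 + 2*E)
(-13355 + p)*(g(165, -181) + u(2)) = (-13355 + 42637)*((10 + 2*(-181)) - 516) = 29282*((10 - 362) - 516) = 29282*(-352 - 516) = 29282*(-868) = -25416776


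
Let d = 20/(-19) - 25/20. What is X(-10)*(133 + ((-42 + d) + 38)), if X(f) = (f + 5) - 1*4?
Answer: -86661/76 ≈ -1140.3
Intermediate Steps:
X(f) = 1 + f (X(f) = (5 + f) - 4 = 1 + f)
d = -175/76 (d = 20*(-1/19) - 25*1/20 = -20/19 - 5/4 = -175/76 ≈ -2.3026)
X(-10)*(133 + ((-42 + d) + 38)) = (1 - 10)*(133 + ((-42 - 175/76) + 38)) = -9*(133 + (-3367/76 + 38)) = -9*(133 - 479/76) = -9*9629/76 = -86661/76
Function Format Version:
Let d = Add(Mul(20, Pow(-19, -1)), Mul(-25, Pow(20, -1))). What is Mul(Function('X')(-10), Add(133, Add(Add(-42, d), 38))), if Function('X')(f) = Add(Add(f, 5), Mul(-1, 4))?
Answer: Rational(-86661, 76) ≈ -1140.3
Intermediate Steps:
Function('X')(f) = Add(1, f) (Function('X')(f) = Add(Add(5, f), -4) = Add(1, f))
d = Rational(-175, 76) (d = Add(Mul(20, Rational(-1, 19)), Mul(-25, Rational(1, 20))) = Add(Rational(-20, 19), Rational(-5, 4)) = Rational(-175, 76) ≈ -2.3026)
Mul(Function('X')(-10), Add(133, Add(Add(-42, d), 38))) = Mul(Add(1, -10), Add(133, Add(Add(-42, Rational(-175, 76)), 38))) = Mul(-9, Add(133, Add(Rational(-3367, 76), 38))) = Mul(-9, Add(133, Rational(-479, 76))) = Mul(-9, Rational(9629, 76)) = Rational(-86661, 76)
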